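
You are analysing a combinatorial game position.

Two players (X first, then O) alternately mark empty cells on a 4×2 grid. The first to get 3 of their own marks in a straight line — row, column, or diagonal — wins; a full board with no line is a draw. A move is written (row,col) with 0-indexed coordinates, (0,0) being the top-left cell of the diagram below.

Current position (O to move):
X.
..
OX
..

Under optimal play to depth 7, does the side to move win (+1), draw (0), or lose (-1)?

value(X./../OX/.., O) = 0

[X./../OX/..] O move#1: (0,1):+0/XO/../OX/..*, (1,0):+0/X./O./OX/.., (1,1):+0/X./.O/OX/.., (3,0):+0/X./../OX/O., (3,1):+0/X./../OX/.O
[XO/../OX/..] X move#2: (1,0):+0/XO/X./OX/..*, (1,1):+0/XO/.X/OX/.., (3,0):+0/XO/../OX/X., (3,1):+0/XO/../OX/.X
[XO/X./OX/..] O move#3: (1,1):+0/XO/XO/OX/..*, (3,0):+0/XO/X./OX/O., (3,1):+0/XO/X./OX/.O
[XO/XO/OX/..] X move#4: (3,0):+0/XO/XO/OX/X.*, (3,1):+0/XO/XO/OX/.X
[XO/XO/OX/X.] O move#5: (3,1):+0/XO/XO/OX/XO*
[XO/XO/OX/XO] end (terminal +0, X#6); searched X./../OX/.. to 7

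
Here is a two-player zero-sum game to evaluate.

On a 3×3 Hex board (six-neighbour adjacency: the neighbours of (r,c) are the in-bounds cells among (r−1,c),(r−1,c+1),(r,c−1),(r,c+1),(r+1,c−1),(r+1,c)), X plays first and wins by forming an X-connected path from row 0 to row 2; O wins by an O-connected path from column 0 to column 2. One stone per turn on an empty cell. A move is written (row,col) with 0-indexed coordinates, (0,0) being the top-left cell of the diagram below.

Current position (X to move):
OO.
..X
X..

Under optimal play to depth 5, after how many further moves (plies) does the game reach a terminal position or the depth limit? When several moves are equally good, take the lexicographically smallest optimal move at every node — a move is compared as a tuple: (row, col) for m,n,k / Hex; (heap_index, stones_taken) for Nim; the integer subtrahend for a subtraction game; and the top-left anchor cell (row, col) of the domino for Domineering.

[OO./..X/X..] X move#1: (0,2):+1/OOX/..X/X..*, (1,0):-1/OO./X.X/X.., (1,1):-1/OO./.XX/X.., (2,1):-1/OO./..X/XX., (2,2):-1/OO./..X/X.X
[OOX/..X/X..] O move#2: (1,0):-1/OOX/O.X/X..*, (1,1):-1/OOX/.OX/X.., (2,1):-1/OOX/..X/XO., (2,2):-1/OOX/..X/X.O
[OOX/O.X/X..] X move#3: (1,1):+1/OOX/OXX/X..*, (2,1):+1/OOX/O.X/XX., (2,2):+1/OOX/O.X/X.X
[OOX/OXX/X..] end (terminal -1, O#4); searched OO./..X/X.. to 5

PV length from [OO./..X/X..]: 3 plies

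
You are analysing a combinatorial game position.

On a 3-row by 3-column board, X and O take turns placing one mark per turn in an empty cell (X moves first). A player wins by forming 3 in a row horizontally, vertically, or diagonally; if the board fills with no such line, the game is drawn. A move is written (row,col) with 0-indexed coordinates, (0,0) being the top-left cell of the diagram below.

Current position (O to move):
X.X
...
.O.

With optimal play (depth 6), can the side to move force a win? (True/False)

O winning at [X.X/.../.O.]: False

ply 1, O at X.X/.../.O. | (0,1)=-1→XOX/.../.O.*; (1,0)=-1→X.X/O../.O.; (1,1)=-1→X.X/.O./.O.; (1,2)=-1→X.X/..O/.O.; (2,0)=-1→X.X/.../OO.; (2,2)=-1→X.X/.../.OO
ply 2, X at XOX/.../.O. | (1,0)=-1→XOX/X../.O.; (1,1)=+1→XOX/.X./.O.*; (1,2)=-1→XOX/..X/.O.; (2,0)=-1→XOX/.../XO.; (2,2)=-1→XOX/.../.OX
ply 3, O at XOX/.X./.O. | (1,0)=-1→XOX/OX./.O.*; (1,2)=-1→XOX/.XO/.O.; (2,0)=-1→XOX/.X./OO.; (2,2)=-1→XOX/.X./.OO
ply 4, X at XOX/OX./.O. | (1,2)=+1→XOX/OXX/.O.*; (2,0)=+1→XOX/OX./XO.; (2,2)=+1→XOX/OX./.OX
ply 5, O at XOX/OXX/.O. | (2,0)=-1→XOX/OXX/OO.*; (2,2)=-1→XOX/OXX/.OO
ply 6, X at XOX/OXX/OO. | (2,2)=+1→XOX/OXX/OOX*
ply 7: XOX/OXX/OOX is terminal -1 (O); from X.X/.../.O. depth 6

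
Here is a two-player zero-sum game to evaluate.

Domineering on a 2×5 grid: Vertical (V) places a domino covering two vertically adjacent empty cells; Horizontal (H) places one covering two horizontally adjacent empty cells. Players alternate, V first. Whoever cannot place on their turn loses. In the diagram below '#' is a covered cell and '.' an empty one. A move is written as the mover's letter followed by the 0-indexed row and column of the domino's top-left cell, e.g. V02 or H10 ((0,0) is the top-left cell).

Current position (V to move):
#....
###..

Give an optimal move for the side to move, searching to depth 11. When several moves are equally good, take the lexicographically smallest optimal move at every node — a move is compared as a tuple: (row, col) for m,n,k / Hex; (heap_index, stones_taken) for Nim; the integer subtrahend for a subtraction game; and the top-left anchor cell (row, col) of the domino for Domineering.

V's best at [#..../###..]: V03

p1 V@[#..../###..]: V03[#..#./####.]+1* V04[#...#/###.#]-1
p2 H@[#..#./####.]: H01[####./####.]-1*
p3 V@[####./####.]: V04[#####/#####]+1*
p4 H@[#####/#####] terminal -1; root [#..../###..] d11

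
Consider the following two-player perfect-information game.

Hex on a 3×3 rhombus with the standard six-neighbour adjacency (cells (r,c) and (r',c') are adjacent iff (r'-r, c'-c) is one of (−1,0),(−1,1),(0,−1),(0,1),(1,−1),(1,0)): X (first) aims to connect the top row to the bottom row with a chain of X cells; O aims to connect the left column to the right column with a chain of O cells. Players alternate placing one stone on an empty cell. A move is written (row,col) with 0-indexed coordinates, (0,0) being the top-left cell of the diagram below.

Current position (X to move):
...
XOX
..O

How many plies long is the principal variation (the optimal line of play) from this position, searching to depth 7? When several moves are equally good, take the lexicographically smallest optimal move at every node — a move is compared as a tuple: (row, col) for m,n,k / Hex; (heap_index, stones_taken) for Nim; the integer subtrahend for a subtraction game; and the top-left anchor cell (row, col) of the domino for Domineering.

[.../XOX/..O] X move#1: (0,0):-1/X../XOX/..O, (0,1):-1/.X./XOX/..O, (0,2):+1/..X/XOX/..O*, (2,0):+1/.../XOX/X.O, (2,1):+1/.../XOX/.XO
[..X/XOX/..O] O move#2: (0,0):-1/O.X/XOX/..O*, (0,1):-1/.OX/XOX/..O, (2,0):-1/..X/XOX/O.O, (2,1):-1/..X/XOX/.OO
[O.X/XOX/..O] X move#3: (0,1):+1/OXX/XOX/..O*, (2,0):+1/O.X/XOX/X.O, (2,1):+1/O.X/XOX/.XO
[OXX/XOX/..O] O move#4: (2,0):-1/OXX/XOX/O.O*, (2,1):-1/OXX/XOX/.OO
[OXX/XOX/O.O] X move#5: (2,1):+1/OXX/XOX/OXO*
[OXX/XOX/OXO] end (terminal -1, O#6); searched .../XOX/..O to 7

PV length from [.../XOX/..O]: 5 plies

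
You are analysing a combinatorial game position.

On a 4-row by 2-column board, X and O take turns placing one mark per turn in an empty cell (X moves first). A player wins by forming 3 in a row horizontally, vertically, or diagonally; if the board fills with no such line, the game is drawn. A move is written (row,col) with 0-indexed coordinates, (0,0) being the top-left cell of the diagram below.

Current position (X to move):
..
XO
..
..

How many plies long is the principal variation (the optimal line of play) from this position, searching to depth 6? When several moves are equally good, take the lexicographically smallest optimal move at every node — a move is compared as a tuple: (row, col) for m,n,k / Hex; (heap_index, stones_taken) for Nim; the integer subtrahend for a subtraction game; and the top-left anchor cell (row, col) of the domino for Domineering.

p1 X@[../XO/../..]: (0,0)[X./XO/../..]+0 (0,1)[.X/XO/../..]+0 (2,0)[../XO/X./..]+1* (2,1)[../XO/.X/..]+0 (3,0)[../XO/../X.]+0 (3,1)[../XO/../.X]+0
p2 O@[../XO/X./..]: (0,0)[O./XO/X./..]-1* (0,1)[.O/XO/X./..]-1 (2,1)[../XO/XO/..]-1 (3,0)[../XO/X./O.]-1 (3,1)[../XO/X./.O]-1
p3 X@[O./XO/X./..]: (0,1)[OX/XO/X./..]+0 (2,1)[O./XO/XX/..]+0 (3,0)[O./XO/X./X.]+1* (3,1)[O./XO/X./.X]+0
p4 O@[O./XO/X./X.] terminal -1; root [../XO/../..] d6

PV length from [../XO/../..]: 3 plies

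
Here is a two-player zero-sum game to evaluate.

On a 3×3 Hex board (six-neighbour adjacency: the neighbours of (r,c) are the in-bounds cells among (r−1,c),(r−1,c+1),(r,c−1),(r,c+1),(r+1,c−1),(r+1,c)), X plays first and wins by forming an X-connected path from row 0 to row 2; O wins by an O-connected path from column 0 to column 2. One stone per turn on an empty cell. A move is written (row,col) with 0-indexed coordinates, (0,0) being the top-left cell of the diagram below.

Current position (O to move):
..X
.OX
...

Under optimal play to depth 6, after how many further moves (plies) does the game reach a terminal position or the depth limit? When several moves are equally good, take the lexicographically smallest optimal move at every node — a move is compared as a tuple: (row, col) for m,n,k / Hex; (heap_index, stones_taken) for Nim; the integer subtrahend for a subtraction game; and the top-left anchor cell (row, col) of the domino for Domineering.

p1 O@[..X/.OX/...]: (0,0)[O.X/.OX/...]-1* (0,1)[.OX/.OX/...]-1 (1,0)[..X/OOX/...]-1 (2,0)[..X/.OX/O..]-1 (2,1)[..X/.OX/.O.]-1 (2,2)[..X/.OX/..O]-1
p2 X@[O.X/.OX/...]: (0,1)[OXX/.OX/...]+1* (1,0)[O.X/XOX/...]+1 (2,0)[O.X/.OX/X..]+1 (2,1)[O.X/.OX/.X.]+1 (2,2)[O.X/.OX/..X]+1
p3 O@[OXX/.OX/...]: (1,0)[OXX/OOX/...]-1* (2,0)[OXX/.OX/O..]-1 (2,1)[OXX/.OX/.O.]-1 (2,2)[OXX/.OX/..O]-1
p4 X@[OXX/OOX/...]: (2,0)[OXX/OOX/X..]+1* (2,1)[OXX/OOX/.X.]+1 (2,2)[OXX/OOX/..X]+1
p5 O@[OXX/OOX/X..]: (2,1)[OXX/OOX/XO.]-1* (2,2)[OXX/OOX/X.O]-1
p6 X@[OXX/OOX/XO.]: (2,2)[OXX/OOX/XOX]+1*
p7 O@[OXX/OOX/XOX] terminal -1; root [..X/.OX/...] d6

PV length from [..X/.OX/...]: 6 plies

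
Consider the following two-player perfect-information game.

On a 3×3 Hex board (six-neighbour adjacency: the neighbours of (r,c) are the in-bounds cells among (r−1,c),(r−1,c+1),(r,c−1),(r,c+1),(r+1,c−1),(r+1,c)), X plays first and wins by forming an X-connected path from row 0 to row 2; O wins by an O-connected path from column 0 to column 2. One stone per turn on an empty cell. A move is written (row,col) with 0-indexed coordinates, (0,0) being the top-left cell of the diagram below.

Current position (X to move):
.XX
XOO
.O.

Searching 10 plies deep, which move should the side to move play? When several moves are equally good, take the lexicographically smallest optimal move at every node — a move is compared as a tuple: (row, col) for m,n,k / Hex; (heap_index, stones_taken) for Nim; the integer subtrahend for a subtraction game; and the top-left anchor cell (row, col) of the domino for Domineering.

X's best at [.XX/XOO/.O.]: (2,0)

p1 X@[.XX/XOO/.O.]: (0,0)[XXX/XOO/.O.]-1 (2,0)[.XX/XOO/XO.]+1* (2,2)[.XX/XOO/.OX]-1
p2 O@[.XX/XOO/XO.] terminal -1; root [.XX/XOO/.O.] d10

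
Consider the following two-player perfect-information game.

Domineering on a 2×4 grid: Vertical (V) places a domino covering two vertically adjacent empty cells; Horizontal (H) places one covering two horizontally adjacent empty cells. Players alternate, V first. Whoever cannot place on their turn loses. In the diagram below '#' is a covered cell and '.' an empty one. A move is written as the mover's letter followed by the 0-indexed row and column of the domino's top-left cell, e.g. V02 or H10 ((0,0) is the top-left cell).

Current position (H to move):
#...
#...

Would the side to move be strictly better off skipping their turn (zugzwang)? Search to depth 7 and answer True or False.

zugzwang(#.../#..., H) = False

p1 H@[#.../#...]: H01[###./#...]+1* H02[#.##/#...]+1 H11[#.../###.]+1 H12[#.../#.##]+1
p2 V@[###./#...]: V03[####/#..#]-1*
p3 H@[####/#..#]: H11[####/####]+1*
p4 V@[####/####] terminal -1; root [#.../#...] d7
pass branch (V moves first from the same position):
  | p1 V@[#.../#...]: V01[##../##..]-1 V02[#.#./#.#.]+1* V03[#..#/#..#]-1
  | p2 H@[#.#./#.#.] terminal -1; root [#.../#...] d7
H moving scores +1; H passing scores -1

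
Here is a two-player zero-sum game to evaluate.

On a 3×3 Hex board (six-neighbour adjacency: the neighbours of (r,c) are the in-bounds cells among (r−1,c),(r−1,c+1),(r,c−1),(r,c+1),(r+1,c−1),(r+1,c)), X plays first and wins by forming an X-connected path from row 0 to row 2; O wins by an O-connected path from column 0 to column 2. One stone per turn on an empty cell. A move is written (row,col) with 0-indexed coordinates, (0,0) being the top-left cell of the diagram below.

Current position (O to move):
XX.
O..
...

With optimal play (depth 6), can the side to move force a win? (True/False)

O winning at [XX./O../...]: True

[XX./O../...] O move#1: (0,2):-1/XXO/O../..., (1,1):+1/XX./OO./...*, (1,2):-1/XX./O.O/..., (2,0):-1/XX./O../O.., (2,1):+1/XX./O../.O., (2,2):-1/XX./O../..O
[XX./OO./...] X move#2: (0,2):-1/XXX/OO./...*, (1,2):-1/XX./OOX/..., (2,0):-1/XX./OO./X.., (2,1):-1/XX./OO./.X., (2,2):-1/XX./OO./..X
[XXX/OO./...] O move#3: (1,2):+1/XXX/OOO/...*, (2,0):-1/XXX/OO./O.., (2,1):+1/XXX/OO./.O., (2,2):+1/XXX/OO./..O
[XXX/OOO/...] end (terminal -1, X#4); searched XX./O../... to 6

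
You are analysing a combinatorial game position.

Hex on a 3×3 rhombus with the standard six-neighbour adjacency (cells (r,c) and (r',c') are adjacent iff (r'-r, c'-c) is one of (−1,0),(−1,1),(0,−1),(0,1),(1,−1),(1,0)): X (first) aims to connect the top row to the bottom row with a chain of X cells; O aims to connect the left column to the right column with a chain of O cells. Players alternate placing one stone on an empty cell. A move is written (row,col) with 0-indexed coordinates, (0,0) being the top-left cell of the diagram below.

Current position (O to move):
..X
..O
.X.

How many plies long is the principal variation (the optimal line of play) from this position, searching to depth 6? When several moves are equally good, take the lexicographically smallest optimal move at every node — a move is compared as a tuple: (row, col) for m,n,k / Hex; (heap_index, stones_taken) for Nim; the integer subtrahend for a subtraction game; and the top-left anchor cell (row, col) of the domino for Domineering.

[..X/..O/.X.] O move#1: (0,0):-1/O.X/..O/.X., (0,1):-1/.OX/..O/.X., (1,0):-1/..X/O.O/.X., (1,1):+1/..X/.OO/.X.*, (2,0):-1/..X/..O/OX., (2,2):-1/..X/..O/.XO
[..X/.OO/.X.] X move#2: (0,0):-1/X.X/.OO/.X.*, (0,1):-1/.XX/.OO/.X., (1,0):-1/..X/XOO/.X., (2,0):-1/..X/.OO/XX., (2,2):-1/..X/.OO/.XX
[X.X/.OO/.X.] O move#3: (0,1):+1/XOX/.OO/.X.*, (1,0):+1/X.X/OOO/.X., (2,0):+1/X.X/.OO/OX., (2,2):+1/X.X/.OO/.XO
[XOX/.OO/.X.] X move#4: (1,0):-1/XOX/XOO/.X.*, (2,0):-1/XOX/.OO/XX., (2,2):-1/XOX/.OO/.XX
[XOX/XOO/.X.] O move#5: (2,0):+1/XOX/XOO/OX.*, (2,2):-1/XOX/XOO/.XO
[XOX/XOO/OX.] end (terminal -1, X#6); searched ..X/..O/.X. to 6

PV length from [..X/..O/.X.]: 5 plies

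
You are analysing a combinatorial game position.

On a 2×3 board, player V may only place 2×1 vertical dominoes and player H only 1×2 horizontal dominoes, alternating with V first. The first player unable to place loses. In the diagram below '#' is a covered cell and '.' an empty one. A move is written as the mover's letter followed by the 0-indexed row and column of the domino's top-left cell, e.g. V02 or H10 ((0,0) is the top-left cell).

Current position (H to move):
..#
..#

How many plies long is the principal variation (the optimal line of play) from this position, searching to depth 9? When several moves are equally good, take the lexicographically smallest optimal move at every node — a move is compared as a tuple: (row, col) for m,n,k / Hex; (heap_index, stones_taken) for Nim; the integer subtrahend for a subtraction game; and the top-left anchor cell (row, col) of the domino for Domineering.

p1 H@[..#/..#]: H00[###/..#]+1* H10[..#/###]+1
p2 V@[###/..#] terminal -1; root [..#/..#] d9

PV length from [..#/..#]: 1 ply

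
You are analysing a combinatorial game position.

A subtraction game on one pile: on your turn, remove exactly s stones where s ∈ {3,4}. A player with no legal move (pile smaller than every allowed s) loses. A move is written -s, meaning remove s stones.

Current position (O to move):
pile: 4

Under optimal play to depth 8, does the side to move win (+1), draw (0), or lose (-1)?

value(4, O) = +1

p1 O@[4]: -3[1]+1* -4[0]+1
p2 X@[1] terminal -1; root [4] d8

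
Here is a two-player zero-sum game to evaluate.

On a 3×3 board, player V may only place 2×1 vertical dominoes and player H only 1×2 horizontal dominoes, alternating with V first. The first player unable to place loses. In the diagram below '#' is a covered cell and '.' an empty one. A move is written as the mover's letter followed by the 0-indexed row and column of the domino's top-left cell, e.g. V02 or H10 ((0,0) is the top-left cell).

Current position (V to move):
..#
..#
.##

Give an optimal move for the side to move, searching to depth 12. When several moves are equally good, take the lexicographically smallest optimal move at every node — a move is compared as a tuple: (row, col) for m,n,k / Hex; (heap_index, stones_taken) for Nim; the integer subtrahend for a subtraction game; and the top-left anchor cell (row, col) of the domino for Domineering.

V's best at [..#/..#/.##]: V00

p1 V@[..#/..#/.##]: V00[#.#/#.#/.##]+1* V01[.##/.##/.##]+1 V10[..#/#.#/###]-1
p2 H@[#.#/#.#/.##] terminal -1; root [..#/..#/.##] d12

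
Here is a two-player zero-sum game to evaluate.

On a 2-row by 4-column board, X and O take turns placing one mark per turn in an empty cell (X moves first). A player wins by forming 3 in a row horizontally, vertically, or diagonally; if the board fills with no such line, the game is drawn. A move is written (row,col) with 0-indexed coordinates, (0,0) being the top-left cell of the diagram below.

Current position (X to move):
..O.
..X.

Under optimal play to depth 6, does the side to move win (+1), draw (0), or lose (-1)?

ply 1, X at ..O./..X. | (0,0)=+0→X.O./..X.; (0,1)=+0→.XO./..X.; (0,3)=+0→..OX/..X.; (1,0)=+0→..O./X.X.; (1,1)=+1→..O./.XX.*; (1,3)=+0→..O./..XX
ply 2, O at ..O./.XX. | (0,0)=-1→O.O./.XX.*; (0,1)=-1→.OO./.XX.; (0,3)=-1→..OO/.XX.; (1,0)=-1→..O./OXX.; (1,3)=-1→..O./.XXO
ply 3, X at O.O./.XX. | (0,1)=+1→OXO./.XX.*; (0,3)=-1→O.OX/.XX.; (1,0)=+1→O.O./XXX.; (1,3)=+1→O.O./.XXX
ply 4, O at OXO./.XX. | (0,3)=-1→OXOO/.XX.*; (1,0)=-1→OXO./OXX.; (1,3)=-1→OXO./.XXO
ply 5, X at OXOO/.XX. | (1,0)=+1→OXOO/XXX.*; (1,3)=+1→OXOO/.XXX
ply 6: OXOO/XXX. is terminal -1 (O); from ..O./..X. depth 6

value(..O./..X., X) = +1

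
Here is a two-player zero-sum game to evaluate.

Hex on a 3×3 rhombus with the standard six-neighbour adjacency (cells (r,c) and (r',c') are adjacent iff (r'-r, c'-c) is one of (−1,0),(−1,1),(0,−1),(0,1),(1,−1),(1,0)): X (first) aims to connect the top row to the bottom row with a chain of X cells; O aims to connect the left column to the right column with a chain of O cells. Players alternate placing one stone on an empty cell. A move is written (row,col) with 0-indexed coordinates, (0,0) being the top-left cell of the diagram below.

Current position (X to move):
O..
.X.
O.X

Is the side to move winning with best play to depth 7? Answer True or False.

X winning at [O../.X./O.X]: True

[O../.X./O.X] X move#1: (0,1):+1/OX./.X./O.X*, (0,2):+1/O.X/.X./O.X, (1,0):+1/O../XX./O.X, (1,2):+1/O../.XX/O.X, (2,1):+1/O../.X./OXX
[OX./.X./O.X] O move#2: (0,2):-1/OXO/.X./O.X*, (1,0):-1/OX./OX./O.X, (1,2):-1/OX./.XO/O.X, (2,1):-1/OX./.X./OOX
[OXO/.X./O.X] X move#3: (1,0):+1/OXO/XX./O.X*, (1,2):+1/OXO/.XX/O.X, (2,1):+1/OXO/.X./OXX
[OXO/XX./O.X] O move#4: (1,2):-1/OXO/XXO/O.X*, (2,1):-1/OXO/XX./OOX
[OXO/XXO/O.X] X move#5: (2,1):+1/OXO/XXO/OXX*
[OXO/XXO/OXX] end (terminal -1, O#6); searched O../.X./O.X to 7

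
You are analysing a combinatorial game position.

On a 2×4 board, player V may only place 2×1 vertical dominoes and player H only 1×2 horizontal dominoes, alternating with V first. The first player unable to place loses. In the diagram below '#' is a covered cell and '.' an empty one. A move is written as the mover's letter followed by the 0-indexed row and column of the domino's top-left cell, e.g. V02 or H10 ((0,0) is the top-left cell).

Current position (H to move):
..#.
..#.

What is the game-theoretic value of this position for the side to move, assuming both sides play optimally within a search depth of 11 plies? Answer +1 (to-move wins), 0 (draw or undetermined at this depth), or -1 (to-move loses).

value(..#./..#., H) = +1

[..#./..#.] H move#1: H00:+1/###./..#.*, H10:+1/..#./###.
[###./..#.] V move#2: V03:-1/####/..##*
[####/..##] H move#3: H10:+1/####/####*
[####/####] end (terminal -1, V#4); searched ..#./..#. to 11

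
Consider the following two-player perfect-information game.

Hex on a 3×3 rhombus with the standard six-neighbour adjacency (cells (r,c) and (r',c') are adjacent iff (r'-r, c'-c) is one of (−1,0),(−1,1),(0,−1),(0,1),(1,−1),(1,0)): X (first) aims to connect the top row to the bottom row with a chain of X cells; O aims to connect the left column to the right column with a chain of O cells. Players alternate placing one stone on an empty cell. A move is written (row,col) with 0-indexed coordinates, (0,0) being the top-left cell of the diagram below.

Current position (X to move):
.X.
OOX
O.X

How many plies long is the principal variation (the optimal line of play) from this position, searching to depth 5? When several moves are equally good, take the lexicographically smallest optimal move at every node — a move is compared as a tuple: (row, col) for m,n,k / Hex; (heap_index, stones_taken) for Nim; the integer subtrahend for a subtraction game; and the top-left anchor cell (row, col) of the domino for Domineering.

[.X./OOX/O.X] X move#1: (0,0):-1/XX./OOX/O.X, (0,2):+1/.XX/OOX/O.X*, (2,1):-1/.X./OOX/OXX
[.XX/OOX/O.X] end (terminal -1, O#2); searched .X./OOX/O.X to 5

PV length from [.X./OOX/O.X]: 1 ply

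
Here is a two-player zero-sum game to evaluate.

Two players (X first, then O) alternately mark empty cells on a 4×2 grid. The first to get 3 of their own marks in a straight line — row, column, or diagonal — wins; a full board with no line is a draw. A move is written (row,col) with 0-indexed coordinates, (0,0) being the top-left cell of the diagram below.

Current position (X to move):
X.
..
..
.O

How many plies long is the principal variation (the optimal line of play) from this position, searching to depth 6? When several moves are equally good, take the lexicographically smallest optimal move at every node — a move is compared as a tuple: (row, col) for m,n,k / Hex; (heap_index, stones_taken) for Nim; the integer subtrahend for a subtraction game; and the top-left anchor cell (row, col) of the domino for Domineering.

[X./../../.O] X move#1: (0,1):+0/XX/../../.O*, (1,0):+0/X./X./../.O, (1,1):+0/X./.X/../.O, (2,0):+0/X./../X./.O, (2,1):+0/X./../.X/.O, (3,0):+0/X./../../XO
[XX/../../.O] O move#2: (1,0):+0/XX/O./../.O*, (1,1):+0/XX/.O/../.O, (2,0):+0/XX/../O./.O, (2,1):+0/XX/../.O/.O, (3,0):+0/XX/../../OO
[XX/O./../.O] X move#3: (1,1):+0/XX/OX/../.O*, (2,0):+0/XX/O./X./.O, (2,1):+0/XX/O./.X/.O, (3,0):+0/XX/O./../XO
[XX/OX/../.O] O move#4: (2,0):-1/XX/OX/O./.O, (2,1):+0/XX/OX/.O/.O*, (3,0):-1/XX/OX/../OO
[XX/OX/.O/.O] X move#5: (2,0):+0/XX/OX/XO/.O*, (3,0):+0/XX/OX/.O/XO
[XX/OX/XO/.O] O move#6: (3,0):+0/XX/OX/XO/OO*
[XX/OX/XO/OO] end (terminal +0, X#7); searched X./../../.O to 6

PV length from [X./../../.O]: 6 plies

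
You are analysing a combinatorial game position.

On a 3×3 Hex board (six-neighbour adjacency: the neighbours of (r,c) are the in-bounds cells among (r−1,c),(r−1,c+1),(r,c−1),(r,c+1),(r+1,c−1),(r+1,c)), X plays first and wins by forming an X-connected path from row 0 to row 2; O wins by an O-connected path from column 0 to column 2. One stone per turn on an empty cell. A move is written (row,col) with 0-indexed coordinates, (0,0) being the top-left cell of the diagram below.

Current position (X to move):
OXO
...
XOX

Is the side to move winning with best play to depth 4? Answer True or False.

X winning at [OXO/.../XOX]: True

[OXO/.../XOX] X move#1: (1,0):+1/OXO/X../XOX*, (1,1):+1/OXO/.X./XOX, (1,2):+1/OXO/..X/XOX
[OXO/X../XOX] end (terminal -1, O#2); searched OXO/.../XOX to 4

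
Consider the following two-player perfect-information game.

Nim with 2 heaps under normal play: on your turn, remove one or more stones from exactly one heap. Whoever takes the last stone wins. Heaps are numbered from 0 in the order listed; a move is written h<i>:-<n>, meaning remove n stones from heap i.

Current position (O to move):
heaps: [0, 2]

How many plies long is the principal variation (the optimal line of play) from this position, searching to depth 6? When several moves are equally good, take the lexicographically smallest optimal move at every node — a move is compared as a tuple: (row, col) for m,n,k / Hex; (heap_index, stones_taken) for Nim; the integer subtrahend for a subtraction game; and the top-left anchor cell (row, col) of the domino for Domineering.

[(0,2)] O move#1: h1:-1:-1/(0,1), h1:-2:+1/(0,0)*
[(0,0)] end (terminal -1, X#2); searched (0,2) to 6

PV length from [(0,2)]: 1 ply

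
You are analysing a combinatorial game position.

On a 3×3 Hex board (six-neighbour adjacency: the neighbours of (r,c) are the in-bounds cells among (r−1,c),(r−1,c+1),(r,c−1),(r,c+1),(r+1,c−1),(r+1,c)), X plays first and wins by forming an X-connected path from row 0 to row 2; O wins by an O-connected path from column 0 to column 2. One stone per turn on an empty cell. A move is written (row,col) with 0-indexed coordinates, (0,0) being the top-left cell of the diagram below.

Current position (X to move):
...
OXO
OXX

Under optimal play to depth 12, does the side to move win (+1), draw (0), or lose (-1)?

ply 1, X at .../OXO/OXX | (0,0)=+1→X../OXO/OXX*; (0,1)=+1→.X./OXO/OXX; (0,2)=+1→..X/OXO/OXX
ply 2, O at X../OXO/OXX | (0,1)=-1→XO./OXO/OXX*; (0,2)=-1→X.O/OXO/OXX
ply 3, X at XO./OXO/OXX | (0,2)=+1→XOX/OXO/OXX*
ply 4: XOX/OXO/OXX is terminal -1 (O); from .../OXO/OXX depth 12

value(.../OXO/OXX, X) = +1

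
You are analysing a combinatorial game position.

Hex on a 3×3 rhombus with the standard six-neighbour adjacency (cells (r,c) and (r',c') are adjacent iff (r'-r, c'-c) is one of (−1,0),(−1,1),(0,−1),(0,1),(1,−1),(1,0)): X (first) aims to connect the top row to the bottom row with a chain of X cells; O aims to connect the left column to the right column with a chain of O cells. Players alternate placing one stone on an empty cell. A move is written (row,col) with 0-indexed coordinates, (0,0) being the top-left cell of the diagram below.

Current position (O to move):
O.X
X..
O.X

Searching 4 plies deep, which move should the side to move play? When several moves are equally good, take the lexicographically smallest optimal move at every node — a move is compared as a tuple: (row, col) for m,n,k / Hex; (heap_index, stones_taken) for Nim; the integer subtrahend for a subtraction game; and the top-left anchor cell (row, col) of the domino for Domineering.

O's best at [O.X/X../O.X]: (1,2)

ply 1, O at O.X/X../O.X | (0,1)=-1→OOX/X../O.X; (1,1)=-1→O.X/XO./O.X; (1,2)=+1→O.X/X.O/O.X*; (2,1)=-1→O.X/X../OOX
ply 2, X at O.X/X.O/O.X | (0,1)=-1→OXX/X.O/O.X*; (1,1)=-1→O.X/XXO/O.X; (2,1)=-1→O.X/X.O/OXX
ply 3, O at OXX/X.O/O.X | (1,1)=+1→OXX/XOO/O.X*; (2,1)=+1→OXX/X.O/OOX
ply 4: OXX/XOO/O.X is terminal -1 (X); from O.X/X../O.X depth 4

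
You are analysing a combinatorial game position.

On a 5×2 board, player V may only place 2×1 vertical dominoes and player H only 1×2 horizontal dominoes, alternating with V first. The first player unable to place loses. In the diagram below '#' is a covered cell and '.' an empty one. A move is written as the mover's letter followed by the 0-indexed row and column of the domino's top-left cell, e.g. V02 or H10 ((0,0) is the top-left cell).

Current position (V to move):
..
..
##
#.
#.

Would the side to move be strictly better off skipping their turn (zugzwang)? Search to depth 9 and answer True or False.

zugzwang(../../##/#./#., V) = False

p1 V@[../../##/#./#.]: V00[#./#./##/#./#.]+1* V01[.#/.#/##/#./#.]+1 V31[../../##/##/##]-1
p2 H@[#./#./##/#./#.] terminal -1; root [../../##/#./#.] d9
suppose V passes — search the same position with H to move:
pass> p1 H@[../../##/#./#.]: H00[##/../##/#./#.]+1* H10[../##/##/#./#.]+1
pass> p2 V@[##/../##/#./#.]: V31[##/../##/##/##]-1*
pass> p3 H@[##/../##/##/##]: H10[##/##/##/##/##]+1*
pass> p4 V@[##/##/##/##/##] terminal -1; root [../../##/#./#.] d9
for V: play +1, pass -1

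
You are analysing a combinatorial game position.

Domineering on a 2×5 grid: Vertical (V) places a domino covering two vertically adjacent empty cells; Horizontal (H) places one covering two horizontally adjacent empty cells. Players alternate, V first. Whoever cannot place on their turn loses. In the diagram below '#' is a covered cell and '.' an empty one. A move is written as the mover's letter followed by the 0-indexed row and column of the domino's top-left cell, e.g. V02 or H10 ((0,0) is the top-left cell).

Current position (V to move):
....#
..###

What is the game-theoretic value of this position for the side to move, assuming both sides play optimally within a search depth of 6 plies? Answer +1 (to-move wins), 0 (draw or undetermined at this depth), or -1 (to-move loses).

p1 V@[....#/..###]: V00[#...#/#.###]-1 V01[.#..#/.####]+1*
p2 H@[.#..#/.####]: H02[.####/.####]-1*
p3 V@[.####/.####]: V00[#####/#####]+1*
p4 H@[#####/#####] terminal -1; root [....#/..###] d6

value(....#/..###, V) = +1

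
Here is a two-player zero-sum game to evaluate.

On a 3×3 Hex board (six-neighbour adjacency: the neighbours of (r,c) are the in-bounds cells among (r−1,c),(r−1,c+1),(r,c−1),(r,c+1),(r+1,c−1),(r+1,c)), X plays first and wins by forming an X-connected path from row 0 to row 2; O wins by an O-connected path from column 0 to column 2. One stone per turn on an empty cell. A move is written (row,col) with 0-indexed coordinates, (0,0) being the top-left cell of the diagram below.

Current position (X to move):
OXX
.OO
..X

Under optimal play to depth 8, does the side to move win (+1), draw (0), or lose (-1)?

[OXX/.OO/..X] X move#1: (1,0):-1/OXX/XOO/..X*, (2,0):-1/OXX/.OO/X.X, (2,1):-1/OXX/.OO/.XX
[OXX/XOO/..X] O move#2: (2,0):+1/OXX/XOO/O.X*, (2,1):-1/OXX/XOO/.OX
[OXX/XOO/O.X] end (terminal -1, X#3); searched OXX/.OO/..X to 8

value(OXX/.OO/..X, X) = -1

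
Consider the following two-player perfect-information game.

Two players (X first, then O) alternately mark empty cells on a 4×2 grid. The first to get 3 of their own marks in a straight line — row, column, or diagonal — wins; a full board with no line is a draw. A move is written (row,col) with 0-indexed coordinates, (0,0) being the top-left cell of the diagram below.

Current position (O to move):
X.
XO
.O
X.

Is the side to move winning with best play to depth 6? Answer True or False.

ply 1, O at X./XO/.O/X. | (0,1)=+1→XO/XO/.O/X.*; (2,0)=+1→X./XO/OO/X.; (3,1)=+1→X./XO/.O/XO
ply 2: XO/XO/.O/X. is terminal -1 (X); from X./XO/.O/X. depth 6

O winning at [X./XO/.O/X.]: True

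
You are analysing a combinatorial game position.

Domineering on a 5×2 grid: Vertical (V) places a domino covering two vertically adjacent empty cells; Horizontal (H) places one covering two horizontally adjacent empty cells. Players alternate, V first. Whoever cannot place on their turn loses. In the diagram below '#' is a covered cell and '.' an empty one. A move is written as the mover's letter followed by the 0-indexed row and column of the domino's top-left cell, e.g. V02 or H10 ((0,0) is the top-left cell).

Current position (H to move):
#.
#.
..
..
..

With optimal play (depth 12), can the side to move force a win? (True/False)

ply 1, H at #./#./../../.. | H20=-1→#./#./##/../..; H30=+1→#./#./../##/..*; H40=-1→#./#./../../##
ply 2, V at #./#./../##/.. | V01=-1→##/##/../##/..*; V11=-1→#./##/.#/##/..
ply 3, H at ##/##/../##/.. | H20=+1→##/##/##/##/..*; H40=+1→##/##/../##/##
ply 4: ##/##/##/##/.. is terminal -1 (V); from #./#./../../.. depth 12

H winning at [#./#./../../..]: True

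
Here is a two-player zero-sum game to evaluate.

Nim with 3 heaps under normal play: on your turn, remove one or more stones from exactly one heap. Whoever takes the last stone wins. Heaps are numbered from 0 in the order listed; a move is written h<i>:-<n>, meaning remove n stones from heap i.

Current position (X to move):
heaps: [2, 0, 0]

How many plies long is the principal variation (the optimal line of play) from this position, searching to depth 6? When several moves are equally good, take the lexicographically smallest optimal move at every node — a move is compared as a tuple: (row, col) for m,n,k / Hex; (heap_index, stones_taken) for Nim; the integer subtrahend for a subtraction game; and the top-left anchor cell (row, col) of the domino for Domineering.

PV length from [(2,0,0)]: 1 ply

p1 X@[(2,0,0)]: h0:-1[(1,0,0)]-1 h0:-2[(0,0,0)]+1*
p2 O@[(0,0,0)] terminal -1; root [(2,0,0)] d6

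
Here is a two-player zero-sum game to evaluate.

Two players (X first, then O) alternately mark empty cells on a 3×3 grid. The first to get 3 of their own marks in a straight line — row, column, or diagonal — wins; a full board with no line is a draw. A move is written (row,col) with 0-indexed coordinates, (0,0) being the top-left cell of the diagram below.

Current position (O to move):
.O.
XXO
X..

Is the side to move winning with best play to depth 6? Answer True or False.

O winning at [.O./XXO/X..]: False

ply 1, O at .O./XXO/X.. | (0,0)=-1→OO./XXO/X..*; (0,2)=-1→.OO/XXO/X..; (2,1)=-1→.O./XXO/XO.; (2,2)=-1→.O./XXO/X.O
ply 2, X at OO./XXO/X.. | (0,2)=+1→OOX/XXO/X..*; (2,1)=-1→OO./XXO/XX.; (2,2)=-1→OO./XXO/X.X
ply 3: OOX/XXO/X.. is terminal -1 (O); from .O./XXO/X.. depth 6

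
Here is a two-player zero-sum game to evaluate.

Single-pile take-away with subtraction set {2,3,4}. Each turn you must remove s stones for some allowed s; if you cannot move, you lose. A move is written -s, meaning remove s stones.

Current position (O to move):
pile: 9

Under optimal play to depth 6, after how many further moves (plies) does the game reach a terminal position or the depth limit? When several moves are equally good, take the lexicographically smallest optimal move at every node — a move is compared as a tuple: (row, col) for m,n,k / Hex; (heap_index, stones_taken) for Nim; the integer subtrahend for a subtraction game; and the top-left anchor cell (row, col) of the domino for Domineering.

PV length from [9]: 3 plies

[9] O move#1: -2:+1/7*, -3:+1/6, -4:-1/5
[7] X move#2: -2:-1/5*, -3:-1/4, -4:-1/3
[5] O move#3: -2:-1/3, -3:-1/2, -4:+1/1*
[1] end (terminal -1, X#4); searched 9 to 6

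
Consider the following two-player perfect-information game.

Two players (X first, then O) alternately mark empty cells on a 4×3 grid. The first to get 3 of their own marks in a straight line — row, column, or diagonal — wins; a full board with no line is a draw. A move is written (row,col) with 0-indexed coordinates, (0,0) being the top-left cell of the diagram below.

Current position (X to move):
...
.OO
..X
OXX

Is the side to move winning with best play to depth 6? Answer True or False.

X winning at [.../.OO/..X/OXX]: False

[.../.OO/..X/OXX] X move#1: (0,0):-1/X../.OO/..X/OXX*, (0,1):-1/.X./.OO/..X/OXX, (0,2):-1/..X/.OO/..X/OXX, (1,0):-1/.../XOO/..X/OXX, (2,0):-1/.../.OO/X.X/OXX, (2,1):-1/.../.OO/.XX/OXX
[X../.OO/..X/OXX] O move#2: (0,1):+1/XO./.OO/..X/OXX*, (0,2):+1/X.O/.OO/..X/OXX, (1,0):+1/X../OOO/..X/OXX, (2,0):+1/X../.OO/O.X/OXX, (2,1):+1/X../.OO/.OX/OXX
[XO./.OO/..X/OXX] X move#3: (0,2):-1/XOX/.OO/..X/OXX*, (1,0):-1/XO./XOO/..X/OXX, (2,0):-1/XO./.OO/X.X/OXX, (2,1):-1/XO./.OO/.XX/OXX
[XOX/.OO/..X/OXX] O move#4: (1,0):+1/XOX/OOO/..X/OXX*, (2,0):+1/XOX/.OO/O.X/OXX, (2,1):+1/XOX/.OO/.OX/OXX
[XOX/OOO/..X/OXX] end (terminal -1, X#5); searched .../.OO/..X/OXX to 6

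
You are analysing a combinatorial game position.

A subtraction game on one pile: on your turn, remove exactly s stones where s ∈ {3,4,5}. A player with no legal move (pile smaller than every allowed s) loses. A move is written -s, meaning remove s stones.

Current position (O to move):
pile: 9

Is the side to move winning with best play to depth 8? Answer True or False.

[9] O move#1: -3:-1/6*, -4:-1/5, -5:-1/4
[6] X move#2: -3:-1/3, -4:+1/2*, -5:+1/1
[2] end (terminal -1, O#3); searched 9 to 8

O winning at [9]: False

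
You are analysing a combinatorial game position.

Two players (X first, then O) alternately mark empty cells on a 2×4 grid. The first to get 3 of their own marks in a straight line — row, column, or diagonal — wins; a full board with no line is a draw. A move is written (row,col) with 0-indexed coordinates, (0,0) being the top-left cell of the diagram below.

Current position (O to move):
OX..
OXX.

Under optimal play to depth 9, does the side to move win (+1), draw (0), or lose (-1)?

ply 1, O at OX../OXX. | (0,2)=-1→OXO./OXX.; (0,3)=-1→OX.O/OXX.; (1,3)=+0→OX../OXXO*
ply 2, X at OX../OXXO | (0,2)=+0→OXX./OXXO*; (0,3)=+0→OX.X/OXXO
ply 3, O at OXX./OXXO | (0,3)=+0→OXXO/OXXO*
ply 4: OXXO/OXXO is terminal +0 (X); from OX../OXX. depth 9

value(OX../OXX., O) = 0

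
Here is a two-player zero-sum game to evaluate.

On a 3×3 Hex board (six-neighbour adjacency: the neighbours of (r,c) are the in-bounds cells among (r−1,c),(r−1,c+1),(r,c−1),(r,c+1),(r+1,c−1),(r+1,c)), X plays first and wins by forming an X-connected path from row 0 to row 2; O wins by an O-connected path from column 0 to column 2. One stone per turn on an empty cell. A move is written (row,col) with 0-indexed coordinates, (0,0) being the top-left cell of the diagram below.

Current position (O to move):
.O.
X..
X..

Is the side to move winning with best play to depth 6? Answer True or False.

[.O./X../X..] O move#1: (0,0):-1/OO./X../X..*, (0,2):-1/.OO/X../X.., (1,1):-1/.O./XO./X.., (1,2):-1/.O./X.O/X.., (2,1):-1/.O./X../XO., (2,2):-1/.O./X../X.O
[OO./X../X..] X move#2: (0,2):+1/OOX/X../X..*, (1,1):-1/OO./XX./X.., (1,2):-1/OO./X.X/X.., (2,1):-1/OO./X../XX., (2,2):-1/OO./X../X.X
[OOX/X../X..] O move#3: (1,1):-1/OOX/XO./X..*, (1,2):-1/OOX/X.O/X.., (2,1):-1/OOX/X../XO., (2,2):-1/OOX/X../X.O
[OOX/XO./X..] X move#4: (1,2):+1/OOX/XOX/X..*, (2,1):-1/OOX/XO./XX., (2,2):-1/OOX/XO./X.X
[OOX/XOX/X..] O move#5: (2,1):-1/OOX/XOX/XO.*, (2,2):-1/OOX/XOX/X.O
[OOX/XOX/XO.] X move#6: (2,2):+1/OOX/XOX/XOX*
[OOX/XOX/XOX] end (terminal -1, O#7); searched .O./X../X.. to 6

O winning at [.O./X../X..]: False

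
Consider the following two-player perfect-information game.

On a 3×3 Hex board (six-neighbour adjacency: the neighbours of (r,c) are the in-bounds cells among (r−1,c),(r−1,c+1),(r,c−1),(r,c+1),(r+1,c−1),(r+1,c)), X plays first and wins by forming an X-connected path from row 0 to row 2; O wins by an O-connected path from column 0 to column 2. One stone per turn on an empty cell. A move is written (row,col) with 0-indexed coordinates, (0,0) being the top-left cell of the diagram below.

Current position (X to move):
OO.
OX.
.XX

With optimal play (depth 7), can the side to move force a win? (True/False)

[OO./OX./.XX] X move#1: (0,2):+1/OOX/OX./.XX*, (1,2):-1/OO./OXX/.XX, (2,0):-1/OO./OX./XXX
[OOX/OX./.XX] end (terminal -1, O#2); searched OO./OX./.XX to 7

X winning at [OO./OX./.XX]: True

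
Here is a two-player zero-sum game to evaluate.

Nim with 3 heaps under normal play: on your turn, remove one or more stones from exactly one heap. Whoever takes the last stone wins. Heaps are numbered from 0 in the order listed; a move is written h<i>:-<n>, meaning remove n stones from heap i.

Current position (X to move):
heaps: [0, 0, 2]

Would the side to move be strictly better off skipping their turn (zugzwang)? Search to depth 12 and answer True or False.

ply 1, X at (0,0,2) | h2:-1=-1→(0,0,1); h2:-2=+1→(0,0,0)*
ply 2: (0,0,0) is terminal -1 (O); from (0,0,2) depth 12
pass branch (O moves first from the same position):
  | ply 1, O at (0,0,2) | h2:-1=-1→(0,0,1); h2:-2=+1→(0,0,0)*
  | ply 2: (0,0,0) is terminal -1 (X); from (0,0,2) depth 12
X moving scores +1; X passing scores -1

zugzwang((0,0,2), X) = False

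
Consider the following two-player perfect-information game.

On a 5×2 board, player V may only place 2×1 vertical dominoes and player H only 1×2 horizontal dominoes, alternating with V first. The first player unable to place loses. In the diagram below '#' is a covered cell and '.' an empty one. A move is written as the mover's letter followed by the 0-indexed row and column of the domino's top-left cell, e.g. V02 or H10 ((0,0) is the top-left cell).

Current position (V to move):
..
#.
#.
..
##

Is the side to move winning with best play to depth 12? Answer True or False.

[../#./#./../##] V move#1: V01:-1/.#/##/#./../##*, V11:-1/../##/##/../##, V21:-1/../#./##/.#/##
[.#/##/#./../##] H move#2: H30:+1/.#/##/#./##/##*
[.#/##/#./##/##] end (terminal -1, V#3); searched ../#./#./../## to 12

V winning at [../#./#./../##]: False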